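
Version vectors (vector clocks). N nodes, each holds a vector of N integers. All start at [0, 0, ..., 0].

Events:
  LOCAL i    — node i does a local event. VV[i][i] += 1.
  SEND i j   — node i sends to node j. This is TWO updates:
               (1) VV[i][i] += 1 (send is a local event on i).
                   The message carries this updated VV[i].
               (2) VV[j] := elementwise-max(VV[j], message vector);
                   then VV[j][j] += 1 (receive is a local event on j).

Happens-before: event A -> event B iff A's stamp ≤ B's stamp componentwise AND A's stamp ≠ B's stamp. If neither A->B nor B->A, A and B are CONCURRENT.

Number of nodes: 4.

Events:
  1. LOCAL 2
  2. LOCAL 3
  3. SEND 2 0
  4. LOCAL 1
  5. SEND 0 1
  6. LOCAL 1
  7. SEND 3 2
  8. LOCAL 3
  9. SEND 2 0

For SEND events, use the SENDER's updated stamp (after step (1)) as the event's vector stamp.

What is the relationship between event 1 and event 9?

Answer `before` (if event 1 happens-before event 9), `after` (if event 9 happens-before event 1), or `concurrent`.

Initial: VV[0]=[0, 0, 0, 0]
Initial: VV[1]=[0, 0, 0, 0]
Initial: VV[2]=[0, 0, 0, 0]
Initial: VV[3]=[0, 0, 0, 0]
Event 1: LOCAL 2: VV[2][2]++ -> VV[2]=[0, 0, 1, 0]
Event 2: LOCAL 3: VV[3][3]++ -> VV[3]=[0, 0, 0, 1]
Event 3: SEND 2->0: VV[2][2]++ -> VV[2]=[0, 0, 2, 0], msg_vec=[0, 0, 2, 0]; VV[0]=max(VV[0],msg_vec) then VV[0][0]++ -> VV[0]=[1, 0, 2, 0]
Event 4: LOCAL 1: VV[1][1]++ -> VV[1]=[0, 1, 0, 0]
Event 5: SEND 0->1: VV[0][0]++ -> VV[0]=[2, 0, 2, 0], msg_vec=[2, 0, 2, 0]; VV[1]=max(VV[1],msg_vec) then VV[1][1]++ -> VV[1]=[2, 2, 2, 0]
Event 6: LOCAL 1: VV[1][1]++ -> VV[1]=[2, 3, 2, 0]
Event 7: SEND 3->2: VV[3][3]++ -> VV[3]=[0, 0, 0, 2], msg_vec=[0, 0, 0, 2]; VV[2]=max(VV[2],msg_vec) then VV[2][2]++ -> VV[2]=[0, 0, 3, 2]
Event 8: LOCAL 3: VV[3][3]++ -> VV[3]=[0, 0, 0, 3]
Event 9: SEND 2->0: VV[2][2]++ -> VV[2]=[0, 0, 4, 2], msg_vec=[0, 0, 4, 2]; VV[0]=max(VV[0],msg_vec) then VV[0][0]++ -> VV[0]=[3, 0, 4, 2]
Event 1 stamp: [0, 0, 1, 0]
Event 9 stamp: [0, 0, 4, 2]
[0, 0, 1, 0] <= [0, 0, 4, 2]? True
[0, 0, 4, 2] <= [0, 0, 1, 0]? False
Relation: before

Answer: before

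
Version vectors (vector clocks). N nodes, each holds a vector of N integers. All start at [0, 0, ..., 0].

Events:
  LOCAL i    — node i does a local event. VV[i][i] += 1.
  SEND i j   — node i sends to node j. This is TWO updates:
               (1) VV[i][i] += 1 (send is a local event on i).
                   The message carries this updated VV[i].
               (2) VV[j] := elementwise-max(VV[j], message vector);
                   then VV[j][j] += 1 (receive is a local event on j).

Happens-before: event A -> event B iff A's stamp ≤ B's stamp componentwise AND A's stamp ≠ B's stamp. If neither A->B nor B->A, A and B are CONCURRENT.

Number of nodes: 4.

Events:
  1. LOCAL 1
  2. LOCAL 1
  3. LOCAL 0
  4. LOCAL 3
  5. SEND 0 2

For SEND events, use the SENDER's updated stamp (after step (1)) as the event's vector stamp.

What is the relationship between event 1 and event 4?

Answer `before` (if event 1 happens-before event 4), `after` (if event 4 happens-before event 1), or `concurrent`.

Answer: concurrent

Derivation:
Initial: VV[0]=[0, 0, 0, 0]
Initial: VV[1]=[0, 0, 0, 0]
Initial: VV[2]=[0, 0, 0, 0]
Initial: VV[3]=[0, 0, 0, 0]
Event 1: LOCAL 1: VV[1][1]++ -> VV[1]=[0, 1, 0, 0]
Event 2: LOCAL 1: VV[1][1]++ -> VV[1]=[0, 2, 0, 0]
Event 3: LOCAL 0: VV[0][0]++ -> VV[0]=[1, 0, 0, 0]
Event 4: LOCAL 3: VV[3][3]++ -> VV[3]=[0, 0, 0, 1]
Event 5: SEND 0->2: VV[0][0]++ -> VV[0]=[2, 0, 0, 0], msg_vec=[2, 0, 0, 0]; VV[2]=max(VV[2],msg_vec) then VV[2][2]++ -> VV[2]=[2, 0, 1, 0]
Event 1 stamp: [0, 1, 0, 0]
Event 4 stamp: [0, 0, 0, 1]
[0, 1, 0, 0] <= [0, 0, 0, 1]? False
[0, 0, 0, 1] <= [0, 1, 0, 0]? False
Relation: concurrent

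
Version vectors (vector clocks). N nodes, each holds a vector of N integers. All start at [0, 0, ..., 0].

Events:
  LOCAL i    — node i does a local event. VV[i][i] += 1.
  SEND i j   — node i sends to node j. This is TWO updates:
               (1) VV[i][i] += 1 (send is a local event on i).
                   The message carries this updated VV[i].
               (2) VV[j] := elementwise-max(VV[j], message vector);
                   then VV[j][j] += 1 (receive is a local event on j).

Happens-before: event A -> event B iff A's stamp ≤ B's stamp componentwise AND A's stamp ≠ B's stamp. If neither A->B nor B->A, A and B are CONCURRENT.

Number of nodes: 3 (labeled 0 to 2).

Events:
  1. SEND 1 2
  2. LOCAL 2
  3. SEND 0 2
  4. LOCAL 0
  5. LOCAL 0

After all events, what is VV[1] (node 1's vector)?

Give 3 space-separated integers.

Answer: 0 1 0

Derivation:
Initial: VV[0]=[0, 0, 0]
Initial: VV[1]=[0, 0, 0]
Initial: VV[2]=[0, 0, 0]
Event 1: SEND 1->2: VV[1][1]++ -> VV[1]=[0, 1, 0], msg_vec=[0, 1, 0]; VV[2]=max(VV[2],msg_vec) then VV[2][2]++ -> VV[2]=[0, 1, 1]
Event 2: LOCAL 2: VV[2][2]++ -> VV[2]=[0, 1, 2]
Event 3: SEND 0->2: VV[0][0]++ -> VV[0]=[1, 0, 0], msg_vec=[1, 0, 0]; VV[2]=max(VV[2],msg_vec) then VV[2][2]++ -> VV[2]=[1, 1, 3]
Event 4: LOCAL 0: VV[0][0]++ -> VV[0]=[2, 0, 0]
Event 5: LOCAL 0: VV[0][0]++ -> VV[0]=[3, 0, 0]
Final vectors: VV[0]=[3, 0, 0]; VV[1]=[0, 1, 0]; VV[2]=[1, 1, 3]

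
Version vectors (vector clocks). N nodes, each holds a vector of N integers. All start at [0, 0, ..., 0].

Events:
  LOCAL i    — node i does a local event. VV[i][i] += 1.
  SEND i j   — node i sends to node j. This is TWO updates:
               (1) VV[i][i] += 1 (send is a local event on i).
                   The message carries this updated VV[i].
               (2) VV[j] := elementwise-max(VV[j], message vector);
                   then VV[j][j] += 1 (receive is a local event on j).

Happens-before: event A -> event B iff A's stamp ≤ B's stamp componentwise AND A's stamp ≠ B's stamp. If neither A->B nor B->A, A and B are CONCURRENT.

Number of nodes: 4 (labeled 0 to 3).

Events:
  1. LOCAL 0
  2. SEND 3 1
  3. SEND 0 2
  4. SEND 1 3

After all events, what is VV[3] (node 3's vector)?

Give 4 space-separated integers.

Initial: VV[0]=[0, 0, 0, 0]
Initial: VV[1]=[0, 0, 0, 0]
Initial: VV[2]=[0, 0, 0, 0]
Initial: VV[3]=[0, 0, 0, 0]
Event 1: LOCAL 0: VV[0][0]++ -> VV[0]=[1, 0, 0, 0]
Event 2: SEND 3->1: VV[3][3]++ -> VV[3]=[0, 0, 0, 1], msg_vec=[0, 0, 0, 1]; VV[1]=max(VV[1],msg_vec) then VV[1][1]++ -> VV[1]=[0, 1, 0, 1]
Event 3: SEND 0->2: VV[0][0]++ -> VV[0]=[2, 0, 0, 0], msg_vec=[2, 0, 0, 0]; VV[2]=max(VV[2],msg_vec) then VV[2][2]++ -> VV[2]=[2, 0, 1, 0]
Event 4: SEND 1->3: VV[1][1]++ -> VV[1]=[0, 2, 0, 1], msg_vec=[0, 2, 0, 1]; VV[3]=max(VV[3],msg_vec) then VV[3][3]++ -> VV[3]=[0, 2, 0, 2]
Final vectors: VV[0]=[2, 0, 0, 0]; VV[1]=[0, 2, 0, 1]; VV[2]=[2, 0, 1, 0]; VV[3]=[0, 2, 0, 2]

Answer: 0 2 0 2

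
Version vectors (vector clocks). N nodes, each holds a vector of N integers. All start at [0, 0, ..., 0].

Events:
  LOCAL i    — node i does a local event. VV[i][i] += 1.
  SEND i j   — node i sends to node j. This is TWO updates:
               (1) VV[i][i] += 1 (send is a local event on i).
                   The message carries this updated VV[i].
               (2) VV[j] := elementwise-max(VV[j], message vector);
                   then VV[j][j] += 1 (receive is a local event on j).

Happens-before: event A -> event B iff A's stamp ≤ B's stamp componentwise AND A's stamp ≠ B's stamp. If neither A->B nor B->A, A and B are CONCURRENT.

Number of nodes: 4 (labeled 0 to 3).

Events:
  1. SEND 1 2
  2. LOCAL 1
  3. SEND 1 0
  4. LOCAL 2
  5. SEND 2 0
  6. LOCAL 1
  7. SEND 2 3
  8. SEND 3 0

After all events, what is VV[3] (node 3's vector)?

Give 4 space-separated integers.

Answer: 0 1 4 2

Derivation:
Initial: VV[0]=[0, 0, 0, 0]
Initial: VV[1]=[0, 0, 0, 0]
Initial: VV[2]=[0, 0, 0, 0]
Initial: VV[3]=[0, 0, 0, 0]
Event 1: SEND 1->2: VV[1][1]++ -> VV[1]=[0, 1, 0, 0], msg_vec=[0, 1, 0, 0]; VV[2]=max(VV[2],msg_vec) then VV[2][2]++ -> VV[2]=[0, 1, 1, 0]
Event 2: LOCAL 1: VV[1][1]++ -> VV[1]=[0, 2, 0, 0]
Event 3: SEND 1->0: VV[1][1]++ -> VV[1]=[0, 3, 0, 0], msg_vec=[0, 3, 0, 0]; VV[0]=max(VV[0],msg_vec) then VV[0][0]++ -> VV[0]=[1, 3, 0, 0]
Event 4: LOCAL 2: VV[2][2]++ -> VV[2]=[0, 1, 2, 0]
Event 5: SEND 2->0: VV[2][2]++ -> VV[2]=[0, 1, 3, 0], msg_vec=[0, 1, 3, 0]; VV[0]=max(VV[0],msg_vec) then VV[0][0]++ -> VV[0]=[2, 3, 3, 0]
Event 6: LOCAL 1: VV[1][1]++ -> VV[1]=[0, 4, 0, 0]
Event 7: SEND 2->3: VV[2][2]++ -> VV[2]=[0, 1, 4, 0], msg_vec=[0, 1, 4, 0]; VV[3]=max(VV[3],msg_vec) then VV[3][3]++ -> VV[3]=[0, 1, 4, 1]
Event 8: SEND 3->0: VV[3][3]++ -> VV[3]=[0, 1, 4, 2], msg_vec=[0, 1, 4, 2]; VV[0]=max(VV[0],msg_vec) then VV[0][0]++ -> VV[0]=[3, 3, 4, 2]
Final vectors: VV[0]=[3, 3, 4, 2]; VV[1]=[0, 4, 0, 0]; VV[2]=[0, 1, 4, 0]; VV[3]=[0, 1, 4, 2]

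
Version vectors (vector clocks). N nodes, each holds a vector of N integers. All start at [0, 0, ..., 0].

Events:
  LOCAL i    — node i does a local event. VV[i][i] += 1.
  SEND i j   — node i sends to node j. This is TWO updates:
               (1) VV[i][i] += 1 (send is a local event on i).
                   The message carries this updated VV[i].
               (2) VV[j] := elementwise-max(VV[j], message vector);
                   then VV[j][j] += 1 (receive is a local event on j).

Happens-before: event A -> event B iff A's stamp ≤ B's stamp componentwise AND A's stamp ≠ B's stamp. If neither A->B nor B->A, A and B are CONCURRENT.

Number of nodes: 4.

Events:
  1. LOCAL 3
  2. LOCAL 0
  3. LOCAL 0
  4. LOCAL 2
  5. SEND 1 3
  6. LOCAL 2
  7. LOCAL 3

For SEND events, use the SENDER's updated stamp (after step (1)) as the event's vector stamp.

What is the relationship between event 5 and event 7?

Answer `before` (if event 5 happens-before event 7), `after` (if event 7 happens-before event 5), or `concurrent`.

Initial: VV[0]=[0, 0, 0, 0]
Initial: VV[1]=[0, 0, 0, 0]
Initial: VV[2]=[0, 0, 0, 0]
Initial: VV[3]=[0, 0, 0, 0]
Event 1: LOCAL 3: VV[3][3]++ -> VV[3]=[0, 0, 0, 1]
Event 2: LOCAL 0: VV[0][0]++ -> VV[0]=[1, 0, 0, 0]
Event 3: LOCAL 0: VV[0][0]++ -> VV[0]=[2, 0, 0, 0]
Event 4: LOCAL 2: VV[2][2]++ -> VV[2]=[0, 0, 1, 0]
Event 5: SEND 1->3: VV[1][1]++ -> VV[1]=[0, 1, 0, 0], msg_vec=[0, 1, 0, 0]; VV[3]=max(VV[3],msg_vec) then VV[3][3]++ -> VV[3]=[0, 1, 0, 2]
Event 6: LOCAL 2: VV[2][2]++ -> VV[2]=[0, 0, 2, 0]
Event 7: LOCAL 3: VV[3][3]++ -> VV[3]=[0, 1, 0, 3]
Event 5 stamp: [0, 1, 0, 0]
Event 7 stamp: [0, 1, 0, 3]
[0, 1, 0, 0] <= [0, 1, 0, 3]? True
[0, 1, 0, 3] <= [0, 1, 0, 0]? False
Relation: before

Answer: before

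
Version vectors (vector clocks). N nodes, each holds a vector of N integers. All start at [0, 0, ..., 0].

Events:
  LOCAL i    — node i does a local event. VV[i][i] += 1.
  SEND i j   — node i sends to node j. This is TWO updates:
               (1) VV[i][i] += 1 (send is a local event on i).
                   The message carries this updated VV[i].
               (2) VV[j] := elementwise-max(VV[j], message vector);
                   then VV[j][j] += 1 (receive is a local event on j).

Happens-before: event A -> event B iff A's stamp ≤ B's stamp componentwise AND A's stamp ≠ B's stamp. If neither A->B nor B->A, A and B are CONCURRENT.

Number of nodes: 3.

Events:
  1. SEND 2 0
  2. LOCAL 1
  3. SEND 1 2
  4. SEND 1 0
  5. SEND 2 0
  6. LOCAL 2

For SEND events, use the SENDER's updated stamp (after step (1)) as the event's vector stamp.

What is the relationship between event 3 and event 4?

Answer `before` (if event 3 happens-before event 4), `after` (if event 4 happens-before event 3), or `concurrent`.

Answer: before

Derivation:
Initial: VV[0]=[0, 0, 0]
Initial: VV[1]=[0, 0, 0]
Initial: VV[2]=[0, 0, 0]
Event 1: SEND 2->0: VV[2][2]++ -> VV[2]=[0, 0, 1], msg_vec=[0, 0, 1]; VV[0]=max(VV[0],msg_vec) then VV[0][0]++ -> VV[0]=[1, 0, 1]
Event 2: LOCAL 1: VV[1][1]++ -> VV[1]=[0, 1, 0]
Event 3: SEND 1->2: VV[1][1]++ -> VV[1]=[0, 2, 0], msg_vec=[0, 2, 0]; VV[2]=max(VV[2],msg_vec) then VV[2][2]++ -> VV[2]=[0, 2, 2]
Event 4: SEND 1->0: VV[1][1]++ -> VV[1]=[0, 3, 0], msg_vec=[0, 3, 0]; VV[0]=max(VV[0],msg_vec) then VV[0][0]++ -> VV[0]=[2, 3, 1]
Event 5: SEND 2->0: VV[2][2]++ -> VV[2]=[0, 2, 3], msg_vec=[0, 2, 3]; VV[0]=max(VV[0],msg_vec) then VV[0][0]++ -> VV[0]=[3, 3, 3]
Event 6: LOCAL 2: VV[2][2]++ -> VV[2]=[0, 2, 4]
Event 3 stamp: [0, 2, 0]
Event 4 stamp: [0, 3, 0]
[0, 2, 0] <= [0, 3, 0]? True
[0, 3, 0] <= [0, 2, 0]? False
Relation: before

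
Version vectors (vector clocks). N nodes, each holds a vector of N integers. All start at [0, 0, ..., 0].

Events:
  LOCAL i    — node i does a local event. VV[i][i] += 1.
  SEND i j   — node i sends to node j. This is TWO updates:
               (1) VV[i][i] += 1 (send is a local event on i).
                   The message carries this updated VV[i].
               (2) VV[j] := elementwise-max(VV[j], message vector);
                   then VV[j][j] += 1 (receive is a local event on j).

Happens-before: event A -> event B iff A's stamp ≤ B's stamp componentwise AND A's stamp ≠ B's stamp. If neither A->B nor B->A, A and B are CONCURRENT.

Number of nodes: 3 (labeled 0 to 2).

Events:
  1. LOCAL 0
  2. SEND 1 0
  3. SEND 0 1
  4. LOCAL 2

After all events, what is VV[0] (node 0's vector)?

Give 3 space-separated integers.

Answer: 3 1 0

Derivation:
Initial: VV[0]=[0, 0, 0]
Initial: VV[1]=[0, 0, 0]
Initial: VV[2]=[0, 0, 0]
Event 1: LOCAL 0: VV[0][0]++ -> VV[0]=[1, 0, 0]
Event 2: SEND 1->0: VV[1][1]++ -> VV[1]=[0, 1, 0], msg_vec=[0, 1, 0]; VV[0]=max(VV[0],msg_vec) then VV[0][0]++ -> VV[0]=[2, 1, 0]
Event 3: SEND 0->1: VV[0][0]++ -> VV[0]=[3, 1, 0], msg_vec=[3, 1, 0]; VV[1]=max(VV[1],msg_vec) then VV[1][1]++ -> VV[1]=[3, 2, 0]
Event 4: LOCAL 2: VV[2][2]++ -> VV[2]=[0, 0, 1]
Final vectors: VV[0]=[3, 1, 0]; VV[1]=[3, 2, 0]; VV[2]=[0, 0, 1]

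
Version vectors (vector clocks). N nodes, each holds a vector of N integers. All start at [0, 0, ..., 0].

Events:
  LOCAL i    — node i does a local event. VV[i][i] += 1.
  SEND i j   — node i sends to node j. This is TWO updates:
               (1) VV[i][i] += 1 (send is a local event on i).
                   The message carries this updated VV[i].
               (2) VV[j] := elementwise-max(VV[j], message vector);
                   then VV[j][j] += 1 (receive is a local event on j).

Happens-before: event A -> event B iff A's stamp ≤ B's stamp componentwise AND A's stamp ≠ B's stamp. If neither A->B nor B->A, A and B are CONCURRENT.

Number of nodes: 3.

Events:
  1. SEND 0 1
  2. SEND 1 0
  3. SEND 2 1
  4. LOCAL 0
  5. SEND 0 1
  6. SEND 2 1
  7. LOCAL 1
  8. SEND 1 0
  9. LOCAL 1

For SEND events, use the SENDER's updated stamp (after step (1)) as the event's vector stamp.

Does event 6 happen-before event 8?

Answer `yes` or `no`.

Initial: VV[0]=[0, 0, 0]
Initial: VV[1]=[0, 0, 0]
Initial: VV[2]=[0, 0, 0]
Event 1: SEND 0->1: VV[0][0]++ -> VV[0]=[1, 0, 0], msg_vec=[1, 0, 0]; VV[1]=max(VV[1],msg_vec) then VV[1][1]++ -> VV[1]=[1, 1, 0]
Event 2: SEND 1->0: VV[1][1]++ -> VV[1]=[1, 2, 0], msg_vec=[1, 2, 0]; VV[0]=max(VV[0],msg_vec) then VV[0][0]++ -> VV[0]=[2, 2, 0]
Event 3: SEND 2->1: VV[2][2]++ -> VV[2]=[0, 0, 1], msg_vec=[0, 0, 1]; VV[1]=max(VV[1],msg_vec) then VV[1][1]++ -> VV[1]=[1, 3, 1]
Event 4: LOCAL 0: VV[0][0]++ -> VV[0]=[3, 2, 0]
Event 5: SEND 0->1: VV[0][0]++ -> VV[0]=[4, 2, 0], msg_vec=[4, 2, 0]; VV[1]=max(VV[1],msg_vec) then VV[1][1]++ -> VV[1]=[4, 4, 1]
Event 6: SEND 2->1: VV[2][2]++ -> VV[2]=[0, 0, 2], msg_vec=[0, 0, 2]; VV[1]=max(VV[1],msg_vec) then VV[1][1]++ -> VV[1]=[4, 5, 2]
Event 7: LOCAL 1: VV[1][1]++ -> VV[1]=[4, 6, 2]
Event 8: SEND 1->0: VV[1][1]++ -> VV[1]=[4, 7, 2], msg_vec=[4, 7, 2]; VV[0]=max(VV[0],msg_vec) then VV[0][0]++ -> VV[0]=[5, 7, 2]
Event 9: LOCAL 1: VV[1][1]++ -> VV[1]=[4, 8, 2]
Event 6 stamp: [0, 0, 2]
Event 8 stamp: [4, 7, 2]
[0, 0, 2] <= [4, 7, 2]? True. Equal? False. Happens-before: True

Answer: yes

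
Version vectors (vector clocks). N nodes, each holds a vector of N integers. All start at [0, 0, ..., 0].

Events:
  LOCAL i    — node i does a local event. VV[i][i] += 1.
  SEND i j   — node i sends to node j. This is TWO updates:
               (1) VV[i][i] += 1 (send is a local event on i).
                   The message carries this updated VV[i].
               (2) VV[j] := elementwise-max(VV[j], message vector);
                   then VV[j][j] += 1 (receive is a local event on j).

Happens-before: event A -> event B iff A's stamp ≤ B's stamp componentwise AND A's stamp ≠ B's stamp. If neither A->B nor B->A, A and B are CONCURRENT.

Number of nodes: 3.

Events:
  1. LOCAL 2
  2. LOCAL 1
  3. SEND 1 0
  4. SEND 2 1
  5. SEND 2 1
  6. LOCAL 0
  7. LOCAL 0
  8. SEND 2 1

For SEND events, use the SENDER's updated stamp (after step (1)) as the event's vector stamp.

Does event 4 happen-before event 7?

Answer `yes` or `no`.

Initial: VV[0]=[0, 0, 0]
Initial: VV[1]=[0, 0, 0]
Initial: VV[2]=[0, 0, 0]
Event 1: LOCAL 2: VV[2][2]++ -> VV[2]=[0, 0, 1]
Event 2: LOCAL 1: VV[1][1]++ -> VV[1]=[0, 1, 0]
Event 3: SEND 1->0: VV[1][1]++ -> VV[1]=[0, 2, 0], msg_vec=[0, 2, 0]; VV[0]=max(VV[0],msg_vec) then VV[0][0]++ -> VV[0]=[1, 2, 0]
Event 4: SEND 2->1: VV[2][2]++ -> VV[2]=[0, 0, 2], msg_vec=[0, 0, 2]; VV[1]=max(VV[1],msg_vec) then VV[1][1]++ -> VV[1]=[0, 3, 2]
Event 5: SEND 2->1: VV[2][2]++ -> VV[2]=[0, 0, 3], msg_vec=[0, 0, 3]; VV[1]=max(VV[1],msg_vec) then VV[1][1]++ -> VV[1]=[0, 4, 3]
Event 6: LOCAL 0: VV[0][0]++ -> VV[0]=[2, 2, 0]
Event 7: LOCAL 0: VV[0][0]++ -> VV[0]=[3, 2, 0]
Event 8: SEND 2->1: VV[2][2]++ -> VV[2]=[0, 0, 4], msg_vec=[0, 0, 4]; VV[1]=max(VV[1],msg_vec) then VV[1][1]++ -> VV[1]=[0, 5, 4]
Event 4 stamp: [0, 0, 2]
Event 7 stamp: [3, 2, 0]
[0, 0, 2] <= [3, 2, 0]? False. Equal? False. Happens-before: False

Answer: no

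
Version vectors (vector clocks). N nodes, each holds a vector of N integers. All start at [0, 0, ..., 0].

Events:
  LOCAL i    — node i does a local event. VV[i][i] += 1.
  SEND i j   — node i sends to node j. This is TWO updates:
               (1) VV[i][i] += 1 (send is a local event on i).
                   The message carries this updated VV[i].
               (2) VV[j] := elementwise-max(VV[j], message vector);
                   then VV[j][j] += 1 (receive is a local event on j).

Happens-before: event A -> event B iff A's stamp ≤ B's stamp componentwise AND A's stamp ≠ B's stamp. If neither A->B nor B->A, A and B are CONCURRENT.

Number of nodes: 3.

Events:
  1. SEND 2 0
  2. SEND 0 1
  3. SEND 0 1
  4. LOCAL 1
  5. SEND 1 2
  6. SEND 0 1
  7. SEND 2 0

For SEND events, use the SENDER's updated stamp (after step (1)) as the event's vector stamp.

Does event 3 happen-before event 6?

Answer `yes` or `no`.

Answer: yes

Derivation:
Initial: VV[0]=[0, 0, 0]
Initial: VV[1]=[0, 0, 0]
Initial: VV[2]=[0, 0, 0]
Event 1: SEND 2->0: VV[2][2]++ -> VV[2]=[0, 0, 1], msg_vec=[0, 0, 1]; VV[0]=max(VV[0],msg_vec) then VV[0][0]++ -> VV[0]=[1, 0, 1]
Event 2: SEND 0->1: VV[0][0]++ -> VV[0]=[2, 0, 1], msg_vec=[2, 0, 1]; VV[1]=max(VV[1],msg_vec) then VV[1][1]++ -> VV[1]=[2, 1, 1]
Event 3: SEND 0->1: VV[0][0]++ -> VV[0]=[3, 0, 1], msg_vec=[3, 0, 1]; VV[1]=max(VV[1],msg_vec) then VV[1][1]++ -> VV[1]=[3, 2, 1]
Event 4: LOCAL 1: VV[1][1]++ -> VV[1]=[3, 3, 1]
Event 5: SEND 1->2: VV[1][1]++ -> VV[1]=[3, 4, 1], msg_vec=[3, 4, 1]; VV[2]=max(VV[2],msg_vec) then VV[2][2]++ -> VV[2]=[3, 4, 2]
Event 6: SEND 0->1: VV[0][0]++ -> VV[0]=[4, 0, 1], msg_vec=[4, 0, 1]; VV[1]=max(VV[1],msg_vec) then VV[1][1]++ -> VV[1]=[4, 5, 1]
Event 7: SEND 2->0: VV[2][2]++ -> VV[2]=[3, 4, 3], msg_vec=[3, 4, 3]; VV[0]=max(VV[0],msg_vec) then VV[0][0]++ -> VV[0]=[5, 4, 3]
Event 3 stamp: [3, 0, 1]
Event 6 stamp: [4, 0, 1]
[3, 0, 1] <= [4, 0, 1]? True. Equal? False. Happens-before: True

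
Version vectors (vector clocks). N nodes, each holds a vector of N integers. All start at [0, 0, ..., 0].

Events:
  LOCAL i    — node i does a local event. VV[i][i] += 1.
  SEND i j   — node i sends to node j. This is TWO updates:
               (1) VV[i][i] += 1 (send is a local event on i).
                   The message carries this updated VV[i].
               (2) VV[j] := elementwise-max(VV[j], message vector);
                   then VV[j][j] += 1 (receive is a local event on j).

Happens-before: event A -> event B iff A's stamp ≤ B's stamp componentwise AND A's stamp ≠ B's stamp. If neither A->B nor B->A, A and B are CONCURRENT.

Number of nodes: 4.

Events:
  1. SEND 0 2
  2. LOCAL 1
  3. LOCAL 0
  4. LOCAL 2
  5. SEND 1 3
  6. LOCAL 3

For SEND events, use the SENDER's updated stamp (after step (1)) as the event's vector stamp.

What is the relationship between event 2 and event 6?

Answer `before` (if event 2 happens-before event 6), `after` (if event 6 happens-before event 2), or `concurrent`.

Initial: VV[0]=[0, 0, 0, 0]
Initial: VV[1]=[0, 0, 0, 0]
Initial: VV[2]=[0, 0, 0, 0]
Initial: VV[3]=[0, 0, 0, 0]
Event 1: SEND 0->2: VV[0][0]++ -> VV[0]=[1, 0, 0, 0], msg_vec=[1, 0, 0, 0]; VV[2]=max(VV[2],msg_vec) then VV[2][2]++ -> VV[2]=[1, 0, 1, 0]
Event 2: LOCAL 1: VV[1][1]++ -> VV[1]=[0, 1, 0, 0]
Event 3: LOCAL 0: VV[0][0]++ -> VV[0]=[2, 0, 0, 0]
Event 4: LOCAL 2: VV[2][2]++ -> VV[2]=[1, 0, 2, 0]
Event 5: SEND 1->3: VV[1][1]++ -> VV[1]=[0, 2, 0, 0], msg_vec=[0, 2, 0, 0]; VV[3]=max(VV[3],msg_vec) then VV[3][3]++ -> VV[3]=[0, 2, 0, 1]
Event 6: LOCAL 3: VV[3][3]++ -> VV[3]=[0, 2, 0, 2]
Event 2 stamp: [0, 1, 0, 0]
Event 6 stamp: [0, 2, 0, 2]
[0, 1, 0, 0] <= [0, 2, 0, 2]? True
[0, 2, 0, 2] <= [0, 1, 0, 0]? False
Relation: before

Answer: before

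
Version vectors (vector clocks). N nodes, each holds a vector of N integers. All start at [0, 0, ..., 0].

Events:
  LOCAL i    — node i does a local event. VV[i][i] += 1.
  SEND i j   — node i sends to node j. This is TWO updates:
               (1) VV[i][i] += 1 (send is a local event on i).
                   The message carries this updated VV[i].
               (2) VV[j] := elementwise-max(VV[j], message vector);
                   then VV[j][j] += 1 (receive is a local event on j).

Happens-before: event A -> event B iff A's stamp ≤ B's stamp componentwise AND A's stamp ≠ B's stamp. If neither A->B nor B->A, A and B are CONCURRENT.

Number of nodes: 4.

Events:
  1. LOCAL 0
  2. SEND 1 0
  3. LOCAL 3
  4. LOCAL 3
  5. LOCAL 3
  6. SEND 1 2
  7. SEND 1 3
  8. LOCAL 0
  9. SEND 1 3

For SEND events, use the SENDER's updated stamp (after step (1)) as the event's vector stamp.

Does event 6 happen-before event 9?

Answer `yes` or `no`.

Answer: yes

Derivation:
Initial: VV[0]=[0, 0, 0, 0]
Initial: VV[1]=[0, 0, 0, 0]
Initial: VV[2]=[0, 0, 0, 0]
Initial: VV[3]=[0, 0, 0, 0]
Event 1: LOCAL 0: VV[0][0]++ -> VV[0]=[1, 0, 0, 0]
Event 2: SEND 1->0: VV[1][1]++ -> VV[1]=[0, 1, 0, 0], msg_vec=[0, 1, 0, 0]; VV[0]=max(VV[0],msg_vec) then VV[0][0]++ -> VV[0]=[2, 1, 0, 0]
Event 3: LOCAL 3: VV[3][3]++ -> VV[3]=[0, 0, 0, 1]
Event 4: LOCAL 3: VV[3][3]++ -> VV[3]=[0, 0, 0, 2]
Event 5: LOCAL 3: VV[3][3]++ -> VV[3]=[0, 0, 0, 3]
Event 6: SEND 1->2: VV[1][1]++ -> VV[1]=[0, 2, 0, 0], msg_vec=[0, 2, 0, 0]; VV[2]=max(VV[2],msg_vec) then VV[2][2]++ -> VV[2]=[0, 2, 1, 0]
Event 7: SEND 1->3: VV[1][1]++ -> VV[1]=[0, 3, 0, 0], msg_vec=[0, 3, 0, 0]; VV[3]=max(VV[3],msg_vec) then VV[3][3]++ -> VV[3]=[0, 3, 0, 4]
Event 8: LOCAL 0: VV[0][0]++ -> VV[0]=[3, 1, 0, 0]
Event 9: SEND 1->3: VV[1][1]++ -> VV[1]=[0, 4, 0, 0], msg_vec=[0, 4, 0, 0]; VV[3]=max(VV[3],msg_vec) then VV[3][3]++ -> VV[3]=[0, 4, 0, 5]
Event 6 stamp: [0, 2, 0, 0]
Event 9 stamp: [0, 4, 0, 0]
[0, 2, 0, 0] <= [0, 4, 0, 0]? True. Equal? False. Happens-before: True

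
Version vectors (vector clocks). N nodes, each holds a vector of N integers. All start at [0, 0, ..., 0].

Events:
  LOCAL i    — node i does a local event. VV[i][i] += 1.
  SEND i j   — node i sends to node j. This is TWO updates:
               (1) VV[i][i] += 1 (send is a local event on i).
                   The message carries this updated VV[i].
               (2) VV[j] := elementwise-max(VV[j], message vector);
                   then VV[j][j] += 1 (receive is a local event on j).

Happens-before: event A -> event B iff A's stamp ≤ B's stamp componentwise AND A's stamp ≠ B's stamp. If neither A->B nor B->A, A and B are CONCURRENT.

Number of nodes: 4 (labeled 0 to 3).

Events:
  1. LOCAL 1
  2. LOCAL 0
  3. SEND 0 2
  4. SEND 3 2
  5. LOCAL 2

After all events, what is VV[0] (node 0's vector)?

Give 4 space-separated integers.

Initial: VV[0]=[0, 0, 0, 0]
Initial: VV[1]=[0, 0, 0, 0]
Initial: VV[2]=[0, 0, 0, 0]
Initial: VV[3]=[0, 0, 0, 0]
Event 1: LOCAL 1: VV[1][1]++ -> VV[1]=[0, 1, 0, 0]
Event 2: LOCAL 0: VV[0][0]++ -> VV[0]=[1, 0, 0, 0]
Event 3: SEND 0->2: VV[0][0]++ -> VV[0]=[2, 0, 0, 0], msg_vec=[2, 0, 0, 0]; VV[2]=max(VV[2],msg_vec) then VV[2][2]++ -> VV[2]=[2, 0, 1, 0]
Event 4: SEND 3->2: VV[3][3]++ -> VV[3]=[0, 0, 0, 1], msg_vec=[0, 0, 0, 1]; VV[2]=max(VV[2],msg_vec) then VV[2][2]++ -> VV[2]=[2, 0, 2, 1]
Event 5: LOCAL 2: VV[2][2]++ -> VV[2]=[2, 0, 3, 1]
Final vectors: VV[0]=[2, 0, 0, 0]; VV[1]=[0, 1, 0, 0]; VV[2]=[2, 0, 3, 1]; VV[3]=[0, 0, 0, 1]

Answer: 2 0 0 0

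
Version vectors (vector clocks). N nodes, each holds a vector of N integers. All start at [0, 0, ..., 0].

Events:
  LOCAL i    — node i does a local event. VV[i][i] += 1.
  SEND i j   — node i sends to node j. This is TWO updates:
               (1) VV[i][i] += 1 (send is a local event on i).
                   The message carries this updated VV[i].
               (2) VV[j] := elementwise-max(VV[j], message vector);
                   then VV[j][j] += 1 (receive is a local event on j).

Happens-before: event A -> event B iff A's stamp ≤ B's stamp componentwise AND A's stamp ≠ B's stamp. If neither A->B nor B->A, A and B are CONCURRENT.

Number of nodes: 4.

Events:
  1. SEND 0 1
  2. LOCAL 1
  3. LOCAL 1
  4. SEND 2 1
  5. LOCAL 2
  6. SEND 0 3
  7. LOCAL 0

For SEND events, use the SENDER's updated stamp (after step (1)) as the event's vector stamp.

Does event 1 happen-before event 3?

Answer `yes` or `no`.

Answer: yes

Derivation:
Initial: VV[0]=[0, 0, 0, 0]
Initial: VV[1]=[0, 0, 0, 0]
Initial: VV[2]=[0, 0, 0, 0]
Initial: VV[3]=[0, 0, 0, 0]
Event 1: SEND 0->1: VV[0][0]++ -> VV[0]=[1, 0, 0, 0], msg_vec=[1, 0, 0, 0]; VV[1]=max(VV[1],msg_vec) then VV[1][1]++ -> VV[1]=[1, 1, 0, 0]
Event 2: LOCAL 1: VV[1][1]++ -> VV[1]=[1, 2, 0, 0]
Event 3: LOCAL 1: VV[1][1]++ -> VV[1]=[1, 3, 0, 0]
Event 4: SEND 2->1: VV[2][2]++ -> VV[2]=[0, 0, 1, 0], msg_vec=[0, 0, 1, 0]; VV[1]=max(VV[1],msg_vec) then VV[1][1]++ -> VV[1]=[1, 4, 1, 0]
Event 5: LOCAL 2: VV[2][2]++ -> VV[2]=[0, 0, 2, 0]
Event 6: SEND 0->3: VV[0][0]++ -> VV[0]=[2, 0, 0, 0], msg_vec=[2, 0, 0, 0]; VV[3]=max(VV[3],msg_vec) then VV[3][3]++ -> VV[3]=[2, 0, 0, 1]
Event 7: LOCAL 0: VV[0][0]++ -> VV[0]=[3, 0, 0, 0]
Event 1 stamp: [1, 0, 0, 0]
Event 3 stamp: [1, 3, 0, 0]
[1, 0, 0, 0] <= [1, 3, 0, 0]? True. Equal? False. Happens-before: True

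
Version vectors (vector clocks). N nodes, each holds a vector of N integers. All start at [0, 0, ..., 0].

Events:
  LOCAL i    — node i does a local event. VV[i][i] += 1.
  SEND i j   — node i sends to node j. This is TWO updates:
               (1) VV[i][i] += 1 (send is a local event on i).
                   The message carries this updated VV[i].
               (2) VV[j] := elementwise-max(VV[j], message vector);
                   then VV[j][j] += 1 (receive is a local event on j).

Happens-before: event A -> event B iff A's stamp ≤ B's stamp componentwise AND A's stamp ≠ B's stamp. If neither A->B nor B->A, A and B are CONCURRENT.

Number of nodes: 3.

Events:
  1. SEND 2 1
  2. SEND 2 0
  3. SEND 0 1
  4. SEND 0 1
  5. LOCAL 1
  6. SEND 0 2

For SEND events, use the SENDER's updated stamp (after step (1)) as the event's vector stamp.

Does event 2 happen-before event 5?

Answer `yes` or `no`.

Answer: yes

Derivation:
Initial: VV[0]=[0, 0, 0]
Initial: VV[1]=[0, 0, 0]
Initial: VV[2]=[0, 0, 0]
Event 1: SEND 2->1: VV[2][2]++ -> VV[2]=[0, 0, 1], msg_vec=[0, 0, 1]; VV[1]=max(VV[1],msg_vec) then VV[1][1]++ -> VV[1]=[0, 1, 1]
Event 2: SEND 2->0: VV[2][2]++ -> VV[2]=[0, 0, 2], msg_vec=[0, 0, 2]; VV[0]=max(VV[0],msg_vec) then VV[0][0]++ -> VV[0]=[1, 0, 2]
Event 3: SEND 0->1: VV[0][0]++ -> VV[0]=[2, 0, 2], msg_vec=[2, 0, 2]; VV[1]=max(VV[1],msg_vec) then VV[1][1]++ -> VV[1]=[2, 2, 2]
Event 4: SEND 0->1: VV[0][0]++ -> VV[0]=[3, 0, 2], msg_vec=[3, 0, 2]; VV[1]=max(VV[1],msg_vec) then VV[1][1]++ -> VV[1]=[3, 3, 2]
Event 5: LOCAL 1: VV[1][1]++ -> VV[1]=[3, 4, 2]
Event 6: SEND 0->2: VV[0][0]++ -> VV[0]=[4, 0, 2], msg_vec=[4, 0, 2]; VV[2]=max(VV[2],msg_vec) then VV[2][2]++ -> VV[2]=[4, 0, 3]
Event 2 stamp: [0, 0, 2]
Event 5 stamp: [3, 4, 2]
[0, 0, 2] <= [3, 4, 2]? True. Equal? False. Happens-before: True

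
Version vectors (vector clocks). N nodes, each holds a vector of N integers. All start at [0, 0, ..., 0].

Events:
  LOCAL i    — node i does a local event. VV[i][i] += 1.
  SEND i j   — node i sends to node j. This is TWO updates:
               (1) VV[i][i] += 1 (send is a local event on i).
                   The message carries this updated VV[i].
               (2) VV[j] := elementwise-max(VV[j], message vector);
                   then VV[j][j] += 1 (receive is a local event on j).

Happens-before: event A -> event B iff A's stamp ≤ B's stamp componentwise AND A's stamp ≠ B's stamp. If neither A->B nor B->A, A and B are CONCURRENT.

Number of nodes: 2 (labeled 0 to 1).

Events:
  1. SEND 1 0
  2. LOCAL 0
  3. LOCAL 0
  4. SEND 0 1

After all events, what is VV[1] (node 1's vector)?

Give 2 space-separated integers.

Answer: 4 2

Derivation:
Initial: VV[0]=[0, 0]
Initial: VV[1]=[0, 0]
Event 1: SEND 1->0: VV[1][1]++ -> VV[1]=[0, 1], msg_vec=[0, 1]; VV[0]=max(VV[0],msg_vec) then VV[0][0]++ -> VV[0]=[1, 1]
Event 2: LOCAL 0: VV[0][0]++ -> VV[0]=[2, 1]
Event 3: LOCAL 0: VV[0][0]++ -> VV[0]=[3, 1]
Event 4: SEND 0->1: VV[0][0]++ -> VV[0]=[4, 1], msg_vec=[4, 1]; VV[1]=max(VV[1],msg_vec) then VV[1][1]++ -> VV[1]=[4, 2]
Final vectors: VV[0]=[4, 1]; VV[1]=[4, 2]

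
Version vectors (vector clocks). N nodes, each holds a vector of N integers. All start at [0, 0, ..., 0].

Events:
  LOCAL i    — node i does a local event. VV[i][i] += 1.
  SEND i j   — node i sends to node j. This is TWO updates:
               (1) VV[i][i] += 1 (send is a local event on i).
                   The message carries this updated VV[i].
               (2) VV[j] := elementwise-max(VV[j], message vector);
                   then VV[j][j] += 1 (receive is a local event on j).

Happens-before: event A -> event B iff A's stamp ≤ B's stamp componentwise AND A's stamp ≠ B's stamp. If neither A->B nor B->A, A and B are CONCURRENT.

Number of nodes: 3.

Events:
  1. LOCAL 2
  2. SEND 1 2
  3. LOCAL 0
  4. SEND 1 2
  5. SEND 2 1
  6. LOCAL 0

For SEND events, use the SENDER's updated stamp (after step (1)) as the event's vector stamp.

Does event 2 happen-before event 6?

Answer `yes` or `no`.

Answer: no

Derivation:
Initial: VV[0]=[0, 0, 0]
Initial: VV[1]=[0, 0, 0]
Initial: VV[2]=[0, 0, 0]
Event 1: LOCAL 2: VV[2][2]++ -> VV[2]=[0, 0, 1]
Event 2: SEND 1->2: VV[1][1]++ -> VV[1]=[0, 1, 0], msg_vec=[0, 1, 0]; VV[2]=max(VV[2],msg_vec) then VV[2][2]++ -> VV[2]=[0, 1, 2]
Event 3: LOCAL 0: VV[0][0]++ -> VV[0]=[1, 0, 0]
Event 4: SEND 1->2: VV[1][1]++ -> VV[1]=[0, 2, 0], msg_vec=[0, 2, 0]; VV[2]=max(VV[2],msg_vec) then VV[2][2]++ -> VV[2]=[0, 2, 3]
Event 5: SEND 2->1: VV[2][2]++ -> VV[2]=[0, 2, 4], msg_vec=[0, 2, 4]; VV[1]=max(VV[1],msg_vec) then VV[1][1]++ -> VV[1]=[0, 3, 4]
Event 6: LOCAL 0: VV[0][0]++ -> VV[0]=[2, 0, 0]
Event 2 stamp: [0, 1, 0]
Event 6 stamp: [2, 0, 0]
[0, 1, 0] <= [2, 0, 0]? False. Equal? False. Happens-before: False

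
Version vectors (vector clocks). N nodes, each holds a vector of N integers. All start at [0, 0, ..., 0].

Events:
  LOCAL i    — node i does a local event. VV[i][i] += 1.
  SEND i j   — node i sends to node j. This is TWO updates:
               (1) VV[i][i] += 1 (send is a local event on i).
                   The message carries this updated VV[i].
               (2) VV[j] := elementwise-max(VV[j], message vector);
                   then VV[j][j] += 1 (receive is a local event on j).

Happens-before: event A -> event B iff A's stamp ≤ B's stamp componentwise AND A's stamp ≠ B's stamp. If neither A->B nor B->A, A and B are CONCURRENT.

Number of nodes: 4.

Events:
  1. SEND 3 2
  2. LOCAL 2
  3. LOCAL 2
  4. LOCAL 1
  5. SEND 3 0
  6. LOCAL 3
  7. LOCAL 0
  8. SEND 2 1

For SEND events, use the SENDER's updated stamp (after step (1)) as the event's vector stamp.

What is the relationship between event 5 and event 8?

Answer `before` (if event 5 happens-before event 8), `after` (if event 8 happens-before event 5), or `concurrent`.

Answer: concurrent

Derivation:
Initial: VV[0]=[0, 0, 0, 0]
Initial: VV[1]=[0, 0, 0, 0]
Initial: VV[2]=[0, 0, 0, 0]
Initial: VV[3]=[0, 0, 0, 0]
Event 1: SEND 3->2: VV[3][3]++ -> VV[3]=[0, 0, 0, 1], msg_vec=[0, 0, 0, 1]; VV[2]=max(VV[2],msg_vec) then VV[2][2]++ -> VV[2]=[0, 0, 1, 1]
Event 2: LOCAL 2: VV[2][2]++ -> VV[2]=[0, 0, 2, 1]
Event 3: LOCAL 2: VV[2][2]++ -> VV[2]=[0, 0, 3, 1]
Event 4: LOCAL 1: VV[1][1]++ -> VV[1]=[0, 1, 0, 0]
Event 5: SEND 3->0: VV[3][3]++ -> VV[3]=[0, 0, 0, 2], msg_vec=[0, 0, 0, 2]; VV[0]=max(VV[0],msg_vec) then VV[0][0]++ -> VV[0]=[1, 0, 0, 2]
Event 6: LOCAL 3: VV[3][3]++ -> VV[3]=[0, 0, 0, 3]
Event 7: LOCAL 0: VV[0][0]++ -> VV[0]=[2, 0, 0, 2]
Event 8: SEND 2->1: VV[2][2]++ -> VV[2]=[0, 0, 4, 1], msg_vec=[0, 0, 4, 1]; VV[1]=max(VV[1],msg_vec) then VV[1][1]++ -> VV[1]=[0, 2, 4, 1]
Event 5 stamp: [0, 0, 0, 2]
Event 8 stamp: [0, 0, 4, 1]
[0, 0, 0, 2] <= [0, 0, 4, 1]? False
[0, 0, 4, 1] <= [0, 0, 0, 2]? False
Relation: concurrent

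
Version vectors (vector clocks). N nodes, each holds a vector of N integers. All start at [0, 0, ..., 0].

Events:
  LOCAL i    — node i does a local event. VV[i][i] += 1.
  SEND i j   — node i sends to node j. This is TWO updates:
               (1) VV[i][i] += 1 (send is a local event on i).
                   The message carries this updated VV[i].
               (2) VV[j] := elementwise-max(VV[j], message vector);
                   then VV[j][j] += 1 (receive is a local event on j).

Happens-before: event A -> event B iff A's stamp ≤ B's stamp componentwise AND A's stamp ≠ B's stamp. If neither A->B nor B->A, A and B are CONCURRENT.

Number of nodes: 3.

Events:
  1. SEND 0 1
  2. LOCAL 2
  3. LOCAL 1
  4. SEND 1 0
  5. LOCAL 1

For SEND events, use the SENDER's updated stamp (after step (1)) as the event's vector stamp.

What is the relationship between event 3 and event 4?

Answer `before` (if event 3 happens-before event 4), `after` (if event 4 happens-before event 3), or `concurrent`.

Answer: before

Derivation:
Initial: VV[0]=[0, 0, 0]
Initial: VV[1]=[0, 0, 0]
Initial: VV[2]=[0, 0, 0]
Event 1: SEND 0->1: VV[0][0]++ -> VV[0]=[1, 0, 0], msg_vec=[1, 0, 0]; VV[1]=max(VV[1],msg_vec) then VV[1][1]++ -> VV[1]=[1, 1, 0]
Event 2: LOCAL 2: VV[2][2]++ -> VV[2]=[0, 0, 1]
Event 3: LOCAL 1: VV[1][1]++ -> VV[1]=[1, 2, 0]
Event 4: SEND 1->0: VV[1][1]++ -> VV[1]=[1, 3, 0], msg_vec=[1, 3, 0]; VV[0]=max(VV[0],msg_vec) then VV[0][0]++ -> VV[0]=[2, 3, 0]
Event 5: LOCAL 1: VV[1][1]++ -> VV[1]=[1, 4, 0]
Event 3 stamp: [1, 2, 0]
Event 4 stamp: [1, 3, 0]
[1, 2, 0] <= [1, 3, 0]? True
[1, 3, 0] <= [1, 2, 0]? False
Relation: before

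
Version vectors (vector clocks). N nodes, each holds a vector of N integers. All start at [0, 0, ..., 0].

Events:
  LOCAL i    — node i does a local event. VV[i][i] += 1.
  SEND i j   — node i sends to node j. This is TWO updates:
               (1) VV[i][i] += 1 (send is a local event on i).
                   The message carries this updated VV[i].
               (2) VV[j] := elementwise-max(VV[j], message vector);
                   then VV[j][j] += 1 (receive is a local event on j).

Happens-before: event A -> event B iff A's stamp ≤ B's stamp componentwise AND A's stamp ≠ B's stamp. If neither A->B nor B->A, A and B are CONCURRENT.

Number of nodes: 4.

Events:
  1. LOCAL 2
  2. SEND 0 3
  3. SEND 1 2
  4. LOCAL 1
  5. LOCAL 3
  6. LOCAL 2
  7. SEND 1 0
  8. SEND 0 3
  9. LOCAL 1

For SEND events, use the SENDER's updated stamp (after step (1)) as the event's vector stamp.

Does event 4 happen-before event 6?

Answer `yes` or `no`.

Answer: no

Derivation:
Initial: VV[0]=[0, 0, 0, 0]
Initial: VV[1]=[0, 0, 0, 0]
Initial: VV[2]=[0, 0, 0, 0]
Initial: VV[3]=[0, 0, 0, 0]
Event 1: LOCAL 2: VV[2][2]++ -> VV[2]=[0, 0, 1, 0]
Event 2: SEND 0->3: VV[0][0]++ -> VV[0]=[1, 0, 0, 0], msg_vec=[1, 0, 0, 0]; VV[3]=max(VV[3],msg_vec) then VV[3][3]++ -> VV[3]=[1, 0, 0, 1]
Event 3: SEND 1->2: VV[1][1]++ -> VV[1]=[0, 1, 0, 0], msg_vec=[0, 1, 0, 0]; VV[2]=max(VV[2],msg_vec) then VV[2][2]++ -> VV[2]=[0, 1, 2, 0]
Event 4: LOCAL 1: VV[1][1]++ -> VV[1]=[0, 2, 0, 0]
Event 5: LOCAL 3: VV[3][3]++ -> VV[3]=[1, 0, 0, 2]
Event 6: LOCAL 2: VV[2][2]++ -> VV[2]=[0, 1, 3, 0]
Event 7: SEND 1->0: VV[1][1]++ -> VV[1]=[0, 3, 0, 0], msg_vec=[0, 3, 0, 0]; VV[0]=max(VV[0],msg_vec) then VV[0][0]++ -> VV[0]=[2, 3, 0, 0]
Event 8: SEND 0->3: VV[0][0]++ -> VV[0]=[3, 3, 0, 0], msg_vec=[3, 3, 0, 0]; VV[3]=max(VV[3],msg_vec) then VV[3][3]++ -> VV[3]=[3, 3, 0, 3]
Event 9: LOCAL 1: VV[1][1]++ -> VV[1]=[0, 4, 0, 0]
Event 4 stamp: [0, 2, 0, 0]
Event 6 stamp: [0, 1, 3, 0]
[0, 2, 0, 0] <= [0, 1, 3, 0]? False. Equal? False. Happens-before: False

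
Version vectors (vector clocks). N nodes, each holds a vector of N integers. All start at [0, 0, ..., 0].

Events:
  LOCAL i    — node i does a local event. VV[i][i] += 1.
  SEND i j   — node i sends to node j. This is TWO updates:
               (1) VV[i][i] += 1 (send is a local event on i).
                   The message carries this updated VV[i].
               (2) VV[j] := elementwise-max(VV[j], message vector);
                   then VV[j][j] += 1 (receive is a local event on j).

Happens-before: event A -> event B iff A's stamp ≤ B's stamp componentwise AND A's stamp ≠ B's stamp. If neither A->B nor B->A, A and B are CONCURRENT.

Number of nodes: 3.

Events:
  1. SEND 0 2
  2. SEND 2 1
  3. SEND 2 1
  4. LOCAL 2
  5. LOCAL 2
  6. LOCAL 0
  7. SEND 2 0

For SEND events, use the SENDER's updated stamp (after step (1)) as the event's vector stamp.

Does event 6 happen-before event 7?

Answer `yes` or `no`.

Initial: VV[0]=[0, 0, 0]
Initial: VV[1]=[0, 0, 0]
Initial: VV[2]=[0, 0, 0]
Event 1: SEND 0->2: VV[0][0]++ -> VV[0]=[1, 0, 0], msg_vec=[1, 0, 0]; VV[2]=max(VV[2],msg_vec) then VV[2][2]++ -> VV[2]=[1, 0, 1]
Event 2: SEND 2->1: VV[2][2]++ -> VV[2]=[1, 0, 2], msg_vec=[1, 0, 2]; VV[1]=max(VV[1],msg_vec) then VV[1][1]++ -> VV[1]=[1, 1, 2]
Event 3: SEND 2->1: VV[2][2]++ -> VV[2]=[1, 0, 3], msg_vec=[1, 0, 3]; VV[1]=max(VV[1],msg_vec) then VV[1][1]++ -> VV[1]=[1, 2, 3]
Event 4: LOCAL 2: VV[2][2]++ -> VV[2]=[1, 0, 4]
Event 5: LOCAL 2: VV[2][2]++ -> VV[2]=[1, 0, 5]
Event 6: LOCAL 0: VV[0][0]++ -> VV[0]=[2, 0, 0]
Event 7: SEND 2->0: VV[2][2]++ -> VV[2]=[1, 0, 6], msg_vec=[1, 0, 6]; VV[0]=max(VV[0],msg_vec) then VV[0][0]++ -> VV[0]=[3, 0, 6]
Event 6 stamp: [2, 0, 0]
Event 7 stamp: [1, 0, 6]
[2, 0, 0] <= [1, 0, 6]? False. Equal? False. Happens-before: False

Answer: no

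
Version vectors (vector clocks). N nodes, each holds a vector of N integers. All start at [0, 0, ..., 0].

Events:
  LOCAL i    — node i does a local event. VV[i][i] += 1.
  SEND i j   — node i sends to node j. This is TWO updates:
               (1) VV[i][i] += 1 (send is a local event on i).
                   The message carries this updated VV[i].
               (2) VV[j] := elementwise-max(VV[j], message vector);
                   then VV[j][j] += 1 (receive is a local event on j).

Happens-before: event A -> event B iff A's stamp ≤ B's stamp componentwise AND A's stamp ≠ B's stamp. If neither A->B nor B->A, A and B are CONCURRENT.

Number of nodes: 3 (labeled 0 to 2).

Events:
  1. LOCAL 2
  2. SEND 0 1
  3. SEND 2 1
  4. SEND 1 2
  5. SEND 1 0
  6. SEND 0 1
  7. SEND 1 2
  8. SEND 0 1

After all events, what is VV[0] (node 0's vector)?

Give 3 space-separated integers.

Answer: 4 4 2

Derivation:
Initial: VV[0]=[0, 0, 0]
Initial: VV[1]=[0, 0, 0]
Initial: VV[2]=[0, 0, 0]
Event 1: LOCAL 2: VV[2][2]++ -> VV[2]=[0, 0, 1]
Event 2: SEND 0->1: VV[0][0]++ -> VV[0]=[1, 0, 0], msg_vec=[1, 0, 0]; VV[1]=max(VV[1],msg_vec) then VV[1][1]++ -> VV[1]=[1, 1, 0]
Event 3: SEND 2->1: VV[2][2]++ -> VV[2]=[0, 0, 2], msg_vec=[0, 0, 2]; VV[1]=max(VV[1],msg_vec) then VV[1][1]++ -> VV[1]=[1, 2, 2]
Event 4: SEND 1->2: VV[1][1]++ -> VV[1]=[1, 3, 2], msg_vec=[1, 3, 2]; VV[2]=max(VV[2],msg_vec) then VV[2][2]++ -> VV[2]=[1, 3, 3]
Event 5: SEND 1->0: VV[1][1]++ -> VV[1]=[1, 4, 2], msg_vec=[1, 4, 2]; VV[0]=max(VV[0],msg_vec) then VV[0][0]++ -> VV[0]=[2, 4, 2]
Event 6: SEND 0->1: VV[0][0]++ -> VV[0]=[3, 4, 2], msg_vec=[3, 4, 2]; VV[1]=max(VV[1],msg_vec) then VV[1][1]++ -> VV[1]=[3, 5, 2]
Event 7: SEND 1->2: VV[1][1]++ -> VV[1]=[3, 6, 2], msg_vec=[3, 6, 2]; VV[2]=max(VV[2],msg_vec) then VV[2][2]++ -> VV[2]=[3, 6, 4]
Event 8: SEND 0->1: VV[0][0]++ -> VV[0]=[4, 4, 2], msg_vec=[4, 4, 2]; VV[1]=max(VV[1],msg_vec) then VV[1][1]++ -> VV[1]=[4, 7, 2]
Final vectors: VV[0]=[4, 4, 2]; VV[1]=[4, 7, 2]; VV[2]=[3, 6, 4]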